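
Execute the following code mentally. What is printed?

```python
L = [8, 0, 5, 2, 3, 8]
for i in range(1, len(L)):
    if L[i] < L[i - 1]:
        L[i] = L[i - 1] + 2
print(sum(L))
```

i=1: 0<8, L[1] = 8+2 = 10 → [8, 10, 5, 2, 3, 8]
i=2: 5<10, L[2] = 10+2 = 12 → [8, 10, 12, 2, 3, 8]
i=3: 2<12, L[3] = 12+2 = 14 → [8, 10, 12, 14, 3, 8]
i=4: 3<14, L[4] = 14+2 = 16 → [8, 10, 12, 14, 16, 8]
i=5: 8<16, L[5] = 16+2 = 18 → [8, 10, 12, 14, 16, 18]
sum = 78

78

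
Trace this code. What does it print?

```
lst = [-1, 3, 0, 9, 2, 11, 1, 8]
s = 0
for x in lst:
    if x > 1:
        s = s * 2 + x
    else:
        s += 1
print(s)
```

x=-1: not >1, s = 0+1 = 1
x=3: >1, s = 1*2+3 = 5
x=0: not >1, s = 5+1 = 6
x=9: >1, s = 6*2+9 = 21
x=2: >1, s = 21*2+2 = 44
x=11: >1, s = 44*2+11 = 99
x=1: not >1, s = 99+1 = 100
x=8: >1, s = 100*2+8 = 208

208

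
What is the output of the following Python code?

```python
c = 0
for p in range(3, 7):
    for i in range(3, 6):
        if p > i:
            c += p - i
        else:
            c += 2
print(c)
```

p=3,i=3: not 3>3, c = 0+2 = 2
p=3,i=4: not 3>4, c = 2+2 = 4
p=3,i=5: not 3>5, c = 4+2 = 6
p=4,i=3: 4>3, c = 6+1 = 7
p=4,i=4: not 4>4, c = 7+2 = 9
p=4,i=5: not 4>5, c = 9+2 = 11
p=5,i=3: 5>3, c = 11+2 = 13
p=5,i=4: 5>4, c = 13+1 = 14
p=5,i=5: not 5>5, c = 14+2 = 16
p=6,i=3: 6>3, c = 16+3 = 19
p=6,i=4: 6>4, c = 19+2 = 21
p=6,i=5: 6>5, c = 21+1 = 22

22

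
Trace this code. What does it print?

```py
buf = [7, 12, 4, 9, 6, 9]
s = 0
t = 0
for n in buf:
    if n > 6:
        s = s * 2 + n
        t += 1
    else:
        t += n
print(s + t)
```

n=7: >6, s = 0*2+7 = 7; t=1
n=12: >6, s = 7*2+12 = 26; t=2
n=4: not >6; t=6
n=9: >6, s = 26*2+9 = 61; t=7
n=6: not >6; t=13
n=9: >6, s = 61*2+9 = 131; t=14
s+t = 131+14 = 145

145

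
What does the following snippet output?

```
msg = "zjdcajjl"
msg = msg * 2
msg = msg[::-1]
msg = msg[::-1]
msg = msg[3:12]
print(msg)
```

repeat ×2 → 'zjdcajjlzjdcajjl'
reverse → 'ljjacdjzljjacdjz'
reverse → 'zjdcajjlzjdcajjl'
slice [3:12] → 'cajjlzjdc'

cajjlzjdc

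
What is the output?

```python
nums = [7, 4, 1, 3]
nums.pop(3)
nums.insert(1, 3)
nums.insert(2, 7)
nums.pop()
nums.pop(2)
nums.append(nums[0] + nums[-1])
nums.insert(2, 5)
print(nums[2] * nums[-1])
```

55

pop(3) removes 3 → [7, 4, 1]
insert 3 at 1 → [7, 3, 4, 1]
insert 7 at 2 → [7, 3, 7, 4, 1]
pop() removes 1 → [7, 3, 7, 4]
pop(2) removes 7 → [7, 3, 4]
append nums[0]+nums[-1] = 7+4 = 11 → [7, 3, 4, 11]
insert 5 at 2 → [7, 3, 5, 4, 11]
nums[2]*nums[-1] = 5*11 = 55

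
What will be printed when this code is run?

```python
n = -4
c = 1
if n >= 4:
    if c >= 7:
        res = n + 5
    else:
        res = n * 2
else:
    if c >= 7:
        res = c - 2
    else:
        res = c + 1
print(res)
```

n=-4, c=1
n >= 4 is False; c >= 7 is False
→ res = c + 1 = 2

2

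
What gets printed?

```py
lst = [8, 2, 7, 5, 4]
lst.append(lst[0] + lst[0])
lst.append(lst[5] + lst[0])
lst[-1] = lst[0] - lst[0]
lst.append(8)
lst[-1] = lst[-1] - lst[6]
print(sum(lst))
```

50

append lst[0]+lst[0] = 8+8 = 16 → [8, 2, 7, 5, 4, 16]
append lst[5]+lst[0] = 16+8 = 24 → [8, 2, 7, 5, 4, 16, 24]
lst[-1] = lst[0]-lst[0] = 8-8 = 0 → [8, 2, 7, 5, 4, 16, 0]
append 8 → [8, 2, 7, 5, 4, 16, 0, 8]
lst[-1] = lst[-1]-lst[6] = 8-0 = 8 → [8, 2, 7, 5, 4, 16, 0, 8]
sum = 50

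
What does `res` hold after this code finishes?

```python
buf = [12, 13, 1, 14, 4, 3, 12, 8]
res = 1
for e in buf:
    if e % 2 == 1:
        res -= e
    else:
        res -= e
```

e=12: not odd, res = 1-12 = -11
e=13: odd, res = (-11)-13 = -24
e=1: odd, res = (-24)-1 = -25
e=14: not odd, res = (-25)-14 = -39
e=4: not odd, res = (-39)-4 = -43
e=3: odd, res = (-43)-3 = -46
e=12: not odd, res = (-46)-12 = -58
e=8: not odd, res = (-58)-8 = -66

-66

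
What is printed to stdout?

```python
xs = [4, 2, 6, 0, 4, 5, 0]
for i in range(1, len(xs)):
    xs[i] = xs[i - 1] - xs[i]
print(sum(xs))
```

-36

i=1: xs[1] = 4-2 = 2 → [4, 2, 6, 0, 4, 5, 0]
i=2: xs[2] = 2-6 = -4 → [4, 2, -4, 0, 4, 5, 0]
i=3: xs[3] = (-4)-0 = -4 → [4, 2, -4, -4, 4, 5, 0]
i=4: xs[4] = (-4)-4 = -8 → [4, 2, -4, -4, -8, 5, 0]
i=5: xs[5] = (-8)-5 = -13 → [4, 2, -4, -4, -8, -13, 0]
i=6: xs[6] = (-13)-0 = -13 → [4, 2, -4, -4, -8, -13, -13]
sum = -36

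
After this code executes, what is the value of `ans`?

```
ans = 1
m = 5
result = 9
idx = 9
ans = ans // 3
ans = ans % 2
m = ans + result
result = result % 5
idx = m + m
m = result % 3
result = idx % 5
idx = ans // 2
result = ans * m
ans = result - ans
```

0

ans = 1//3 = 0
ans = 0%2 = 0
m = 0+9 = 9
result = 9%5 = 4
idx = 9+9 = 18
m = 4%3 = 1
result = 18%5 = 3
idx = 0//2 = 0
result = 0*1 = 0
ans = 0-0 = 0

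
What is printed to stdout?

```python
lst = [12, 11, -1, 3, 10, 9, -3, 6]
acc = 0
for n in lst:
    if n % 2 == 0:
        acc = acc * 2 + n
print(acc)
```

74

n=12: even, acc = 0*2+12 = 12
n=11: not even
n=-1: not even
n=3: not even
n=10: even, acc = 12*2+10 = 34
n=9: not even
n=-3: not even
n=6: even, acc = 34*2+6 = 74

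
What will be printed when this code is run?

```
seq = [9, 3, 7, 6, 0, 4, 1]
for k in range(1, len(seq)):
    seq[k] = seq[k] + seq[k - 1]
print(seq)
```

[9, 12, 19, 25, 25, 29, 30]

k=1: seq[1] = 3+9 = 12 → [9, 12, 7, 6, 0, 4, 1]
k=2: seq[2] = 7+12 = 19 → [9, 12, 19, 6, 0, 4, 1]
k=3: seq[3] = 6+19 = 25 → [9, 12, 19, 25, 0, 4, 1]
k=4: seq[4] = 0+25 = 25 → [9, 12, 19, 25, 25, 4, 1]
k=5: seq[5] = 4+25 = 29 → [9, 12, 19, 25, 25, 29, 1]
k=6: seq[6] = 1+29 = 30 → [9, 12, 19, 25, 25, 29, 30]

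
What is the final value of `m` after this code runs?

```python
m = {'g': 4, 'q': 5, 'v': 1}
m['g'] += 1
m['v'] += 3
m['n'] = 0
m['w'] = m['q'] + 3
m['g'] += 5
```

m['g'] = 4+1 = 5 → {'g': 5, 'q': 5, 'v': 1}
m['v'] = 1+3 = 4 → {'g': 5, 'q': 5, 'v': 4}
m['n'] = 0 → {'g': 5, 'q': 5, 'v': 4, 'n': 0}
m['w'] = m['q']+3 = 8 → {'g': 5, 'q': 5, 'v': 4, 'n': 0, 'w': 8}
m['g'] = 5+5 = 10 → {'g': 10, 'q': 5, 'v': 4, 'n': 0, 'w': 8}

{'g': 10, 'q': 5, 'v': 4, 'n': 0, 'w': 8}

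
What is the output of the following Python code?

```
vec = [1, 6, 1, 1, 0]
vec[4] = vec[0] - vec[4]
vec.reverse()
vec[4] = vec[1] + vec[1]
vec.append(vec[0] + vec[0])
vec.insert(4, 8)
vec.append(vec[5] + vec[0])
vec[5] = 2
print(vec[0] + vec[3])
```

vec[4] = vec[0]-vec[4] = 1-0 = 1 → [1, 6, 1, 1, 1]
reverse → [1, 1, 1, 6, 1]
vec[4] = vec[1]+vec[1] = 1+1 = 2 → [1, 1, 1, 6, 2]
append vec[0]+vec[0] = 1+1 = 2 → [1, 1, 1, 6, 2, 2]
insert 8 at 4 → [1, 1, 1, 6, 8, 2, 2]
append vec[5]+vec[0] = 2+1 = 3 → [1, 1, 1, 6, 8, 2, 2, 3]
vec[5] = 2 → [1, 1, 1, 6, 8, 2, 2, 3]
vec[0]+vec[3] = 1+6 = 7

7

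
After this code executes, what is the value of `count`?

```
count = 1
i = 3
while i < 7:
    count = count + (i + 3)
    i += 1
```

i=3: count = 1+6 = 7
i=4: count = 7+7 = 14
i=5: count = 14+8 = 22
i=6: count = 22+9 = 31

31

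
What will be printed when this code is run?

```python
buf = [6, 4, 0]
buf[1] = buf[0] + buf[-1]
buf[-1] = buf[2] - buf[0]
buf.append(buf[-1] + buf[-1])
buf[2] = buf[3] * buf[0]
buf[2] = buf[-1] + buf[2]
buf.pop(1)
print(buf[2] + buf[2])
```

buf[1] = buf[0]+buf[-1] = 6+0 = 6 → [6, 6, 0]
buf[-1] = buf[2]-buf[0] = 0-6 = -6 → [6, 6, -6]
append buf[-1]+buf[-1] = (-6)+(-6) = -12 → [6, 6, -6, -12]
buf[2] = buf[3]*buf[0] = (-12)*6 = -72 → [6, 6, -72, -12]
buf[2] = buf[-1]+buf[2] = (-12)+(-72) = -84 → [6, 6, -84, -12]
pop(1) removes 6 → [6, -84, -12]
buf[2]+buf[2] = (-12)+(-12) = -24

-24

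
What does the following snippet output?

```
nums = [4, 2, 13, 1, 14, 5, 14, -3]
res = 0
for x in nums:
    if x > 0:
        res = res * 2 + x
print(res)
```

x=4: >0, res = 0*2+4 = 4
x=2: >0, res = 4*2+2 = 10
x=13: >0, res = 10*2+13 = 33
x=1: >0, res = 33*2+1 = 67
x=14: >0, res = 67*2+14 = 148
x=5: >0, res = 148*2+5 = 301
x=14: >0, res = 301*2+14 = 616
x=-3: not >0

616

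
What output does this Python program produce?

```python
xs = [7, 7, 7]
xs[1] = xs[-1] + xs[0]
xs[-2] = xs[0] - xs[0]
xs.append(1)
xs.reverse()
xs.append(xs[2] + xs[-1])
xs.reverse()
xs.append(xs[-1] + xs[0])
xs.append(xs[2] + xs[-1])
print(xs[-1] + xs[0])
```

xs[1] = xs[-1]+xs[0] = 7+7 = 14 → [7, 14, 7]
xs[-2] = xs[0]-xs[0] = 7-7 = 0 → [7, 0, 7]
append 1 → [7, 0, 7, 1]
reverse → [1, 7, 0, 7]
append xs[2]+xs[-1] = 0+7 = 7 → [1, 7, 0, 7, 7]
reverse → [7, 7, 0, 7, 1]
append xs[-1]+xs[0] = 1+7 = 8 → [7, 7, 0, 7, 1, 8]
append xs[2]+xs[-1] = 0+8 = 8 → [7, 7, 0, 7, 1, 8, 8]
xs[-1]+xs[0] = 8+7 = 15

15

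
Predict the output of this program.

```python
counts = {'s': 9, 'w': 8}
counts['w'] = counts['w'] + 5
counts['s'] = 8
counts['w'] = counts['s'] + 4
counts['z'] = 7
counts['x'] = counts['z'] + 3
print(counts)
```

counts['w'] = counts['w']+5 = 13 → {'s': 9, 'w': 13}
counts['s'] = 8 → {'s': 8, 'w': 13}
counts['w'] = counts['s']+4 = 12 → {'s': 8, 'w': 12}
counts['z'] = 7 → {'s': 8, 'w': 12, 'z': 7}
counts['x'] = counts['z']+3 = 10 → {'s': 8, 'w': 12, 'z': 7, 'x': 10}

{'s': 8, 'w': 12, 'z': 7, 'x': 10}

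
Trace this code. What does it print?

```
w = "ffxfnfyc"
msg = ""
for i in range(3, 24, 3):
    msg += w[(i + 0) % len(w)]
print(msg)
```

i=3: add w[3]='f' → 'f'
i=6: add w[6]='y' → 'fy'
i=9: add w[1]='f' → 'fyf'
i=12: add w[4]='n' → 'fyfn'
i=15: add w[7]='c' → 'fyfnc'
i=18: add w[2]='x' → 'fyfncx'
i=21: add w[5]='f' → 'fyfncxf'

fyfncxf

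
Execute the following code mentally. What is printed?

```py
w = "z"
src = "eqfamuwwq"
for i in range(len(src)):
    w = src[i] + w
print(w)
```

qwwumafqez

i=0: prepend 'e' → 'ez'
i=1: prepend 'q' → 'qez'
i=2: prepend 'f' → 'fqez'
i=3: prepend 'a' → 'afqez'
i=4: prepend 'm' → 'mafqez'
i=5: prepend 'u' → 'umafqez'
i=6: prepend 'w' → 'wumafqez'
i=7: prepend 'w' → 'wwumafqez'
i=8: prepend 'q' → 'qwwumafqez'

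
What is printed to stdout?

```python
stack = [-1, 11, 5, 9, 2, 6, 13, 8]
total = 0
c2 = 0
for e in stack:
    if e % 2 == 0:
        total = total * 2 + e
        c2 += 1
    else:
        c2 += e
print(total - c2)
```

-12

e=-1: not even; c2=-1
e=11: not even; c2=10
e=5: not even; c2=15
e=9: not even; c2=24
e=2: even, total = 0*2+2 = 2; c2=25
e=6: even, total = 2*2+6 = 10; c2=26
e=13: not even; c2=39
e=8: even, total = 10*2+8 = 28; c2=40
total-c2 = 28-40 = -12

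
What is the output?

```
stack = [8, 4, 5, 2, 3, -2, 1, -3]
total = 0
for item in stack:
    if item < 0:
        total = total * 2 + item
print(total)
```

-7

item=8: not <0
item=4: not <0
item=5: not <0
item=2: not <0
item=3: not <0
item=-2: <0, total = 0*2+(-2) = -2
item=1: not <0
item=-3: <0, total = (-2)*2+(-3) = -7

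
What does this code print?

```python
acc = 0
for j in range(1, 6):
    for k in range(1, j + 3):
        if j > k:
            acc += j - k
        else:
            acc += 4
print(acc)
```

j=1,k=1: not 1>1, acc = 0+4 = 4
j=1,k=2: not 1>2, acc = 4+4 = 8
j=1,k=3: not 1>3, acc = 8+4 = 12
j=2,k=1: 2>1, acc = 12+1 = 13
j=2,k=2: not 2>2, acc = 13+4 = 17
j=2,k=3: not 2>3, acc = 17+4 = 21
j=2,k=4: not 2>4, acc = 21+4 = 25
j=3,k=1: 3>1, acc = 25+2 = 27
j=3,k=2: 3>2, acc = 27+1 = 28
j=3,k=3: not 3>3, acc = 28+4 = 32
j=3,k=4: not 3>4, acc = 32+4 = 36
j=3,k=5: not 3>5, acc = 36+4 = 40
j=4,k=1: 4>1, acc = 40+3 = 43
j=4,k=2: 4>2, acc = 43+2 = 45
j=4,k=3: 4>3, acc = 45+1 = 46
j=4,k=4: not 4>4, acc = 46+4 = 50
j=4,k=5: not 4>5, acc = 50+4 = 54
j=4,k=6: not 4>6, acc = 54+4 = 58
j=5,k=1: 5>1, acc = 58+4 = 62
j=5,k=2: 5>2, acc = 62+3 = 65
j=5,k=3: 5>3, acc = 65+2 = 67
j=5,k=4: 5>4, acc = 67+1 = 68
j=5,k=5: not 5>5, acc = 68+4 = 72
j=5,k=6: not 5>6, acc = 72+4 = 76
j=5,k=7: not 5>7, acc = 76+4 = 80

80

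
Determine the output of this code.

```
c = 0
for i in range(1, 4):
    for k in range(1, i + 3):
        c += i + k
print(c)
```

57

i=1,k=1: c = 0+2 = 2
i=1,k=2: c = 2+3 = 5
i=1,k=3: c = 5+4 = 9
i=2,k=1: c = 9+3 = 12
i=2,k=2: c = 12+4 = 16
i=2,k=3: c = 16+5 = 21
i=2,k=4: c = 21+6 = 27
i=3,k=1: c = 27+4 = 31
i=3,k=2: c = 31+5 = 36
i=3,k=3: c = 36+6 = 42
i=3,k=4: c = 42+7 = 49
i=3,k=5: c = 49+8 = 57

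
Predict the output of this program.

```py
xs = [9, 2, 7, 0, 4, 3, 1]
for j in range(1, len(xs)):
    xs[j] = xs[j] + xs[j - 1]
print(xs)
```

j=1: xs[1] = 2+9 = 11 → [9, 11, 7, 0, 4, 3, 1]
j=2: xs[2] = 7+11 = 18 → [9, 11, 18, 0, 4, 3, 1]
j=3: xs[3] = 0+18 = 18 → [9, 11, 18, 18, 4, 3, 1]
j=4: xs[4] = 4+18 = 22 → [9, 11, 18, 18, 22, 3, 1]
j=5: xs[5] = 3+22 = 25 → [9, 11, 18, 18, 22, 25, 1]
j=6: xs[6] = 1+25 = 26 → [9, 11, 18, 18, 22, 25, 26]

[9, 11, 18, 18, 22, 25, 26]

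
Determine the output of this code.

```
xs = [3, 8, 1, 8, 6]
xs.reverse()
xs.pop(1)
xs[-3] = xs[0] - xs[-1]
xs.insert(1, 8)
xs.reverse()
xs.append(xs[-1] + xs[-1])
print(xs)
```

reverse → [6, 8, 1, 8, 3]
pop(1) removes 8 → [6, 1, 8, 3]
xs[-3] = xs[0]-xs[-1] = 6-3 = 3 → [6, 3, 8, 3]
insert 8 at 1 → [6, 8, 3, 8, 3]
reverse → [3, 8, 3, 8, 6]
append xs[-1]+xs[-1] = 6+6 = 12 → [3, 8, 3, 8, 6, 12]

[3, 8, 3, 8, 6, 12]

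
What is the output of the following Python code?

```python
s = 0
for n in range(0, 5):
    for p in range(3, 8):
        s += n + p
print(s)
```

175

n=0,p=3: s = 0+3 = 3
n=0,p=4: s = 3+4 = 7
n=0,p=5: s = 7+5 = 12
n=0,p=6: s = 12+6 = 18
n=0,p=7: s = 18+7 = 25
n=1,p=3: s = 25+4 = 29
n=1,p=4: s = 29+5 = 34
n=1,p=5: s = 34+6 = 40
n=1,p=6: s = 40+7 = 47
n=1,p=7: s = 47+8 = 55
n=2,p=3: s = 55+5 = 60
n=2,p=4: s = 60+6 = 66
n=2,p=5: s = 66+7 = 73
n=2,p=6: s = 73+8 = 81
n=2,p=7: s = 81+9 = 90
n=3,p=3: s = 90+6 = 96
n=3,p=4: s = 96+7 = 103
n=3,p=5: s = 103+8 = 111
n=3,p=6: s = 111+9 = 120
n=3,p=7: s = 120+10 = 130
n=4,p=3: s = 130+7 = 137
n=4,p=4: s = 137+8 = 145
n=4,p=5: s = 145+9 = 154
n=4,p=6: s = 154+10 = 164
n=4,p=7: s = 164+11 = 175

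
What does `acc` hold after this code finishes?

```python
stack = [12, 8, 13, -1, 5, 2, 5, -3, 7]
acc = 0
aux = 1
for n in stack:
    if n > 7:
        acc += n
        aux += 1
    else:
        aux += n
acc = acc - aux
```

14

n=12: >7, acc = 0+12 = 12; aux=2
n=8: >7, acc = 12+8 = 20; aux=3
n=13: >7, acc = 20+13 = 33; aux=4
n=-1: not >7; aux=3
n=5: not >7; aux=8
n=2: not >7; aux=10
n=5: not >7; aux=15
n=-3: not >7; aux=12
n=7: not >7; aux=19
acc-aux = 33-19 = 14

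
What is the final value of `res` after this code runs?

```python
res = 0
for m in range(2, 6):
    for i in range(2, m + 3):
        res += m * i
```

m=2,i=2: res = 0+4 = 4
m=2,i=3: res = 4+6 = 10
m=2,i=4: res = 10+8 = 18
m=3,i=2: res = 18+6 = 24
m=3,i=3: res = 24+9 = 33
m=3,i=4: res = 33+12 = 45
m=3,i=5: res = 45+15 = 60
m=4,i=2: res = 60+8 = 68
m=4,i=3: res = 68+12 = 80
m=4,i=4: res = 80+16 = 96
m=4,i=5: res = 96+20 = 116
m=4,i=6: res = 116+24 = 140
m=5,i=2: res = 140+10 = 150
m=5,i=3: res = 150+15 = 165
m=5,i=4: res = 165+20 = 185
m=5,i=5: res = 185+25 = 210
m=5,i=6: res = 210+30 = 240
m=5,i=7: res = 240+35 = 275

275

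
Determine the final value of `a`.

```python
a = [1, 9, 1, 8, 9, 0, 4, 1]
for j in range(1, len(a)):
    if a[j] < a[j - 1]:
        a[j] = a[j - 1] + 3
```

j=1: 9>=1, unchanged → [1, 9, 1, 8, 9, 0, 4, 1]
j=2: 1<9, a[2] = 9+3 = 12 → [1, 9, 12, 8, 9, 0, 4, 1]
j=3: 8<12, a[3] = 12+3 = 15 → [1, 9, 12, 15, 9, 0, 4, 1]
j=4: 9<15, a[4] = 15+3 = 18 → [1, 9, 12, 15, 18, 0, 4, 1]
j=5: 0<18, a[5] = 18+3 = 21 → [1, 9, 12, 15, 18, 21, 4, 1]
j=6: 4<21, a[6] = 21+3 = 24 → [1, 9, 12, 15, 18, 21, 24, 1]
j=7: 1<24, a[7] = 24+3 = 27 → [1, 9, 12, 15, 18, 21, 24, 27]

[1, 9, 12, 15, 18, 21, 24, 27]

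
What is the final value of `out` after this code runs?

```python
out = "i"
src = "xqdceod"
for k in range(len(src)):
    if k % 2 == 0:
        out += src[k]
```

'ixded'

k=0: add 'x' → 'ix'
k=1: skip
k=2: add 'd' → 'ixd'
k=3: skip
k=4: add 'e' → 'ixde'
k=5: skip
k=6: add 'd' → 'ixded'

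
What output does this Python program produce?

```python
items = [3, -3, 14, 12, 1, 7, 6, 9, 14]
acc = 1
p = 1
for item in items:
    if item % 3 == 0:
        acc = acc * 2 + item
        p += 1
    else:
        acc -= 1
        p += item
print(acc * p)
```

item=3: %3==0, acc = 1*2+3 = 5; p=2
item=-3: %3==0, acc = 5*2+(-3) = 7; p=3
item=14: not %3==0, acc = 7-1 = 6; p=17
item=12: %3==0, acc = 6*2+12 = 24; p=18
item=1: not %3==0, acc = 24-1 = 23; p=19
item=7: not %3==0, acc = 23-1 = 22; p=26
item=6: %3==0, acc = 22*2+6 = 50; p=27
item=9: %3==0, acc = 50*2+9 = 109; p=28
item=14: not %3==0, acc = 109-1 = 108; p=42
acc*p = 108*42 = 4536

4536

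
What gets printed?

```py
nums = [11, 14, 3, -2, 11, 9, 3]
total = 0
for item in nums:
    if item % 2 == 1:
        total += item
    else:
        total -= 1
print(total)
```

35

item=11: odd, total = 0+11 = 11
item=14: not odd, total = 11-1 = 10
item=3: odd, total = 10+3 = 13
item=-2: not odd, total = 13-1 = 12
item=11: odd, total = 12+11 = 23
item=9: odd, total = 23+9 = 32
item=3: odd, total = 32+3 = 35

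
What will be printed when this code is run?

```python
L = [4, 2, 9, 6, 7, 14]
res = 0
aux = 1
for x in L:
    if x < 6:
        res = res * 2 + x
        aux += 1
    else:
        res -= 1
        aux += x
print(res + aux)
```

x=4: <6, res = 0*2+4 = 4; aux=2
x=2: <6, res = 4*2+2 = 10; aux=3
x=9: not <6, res = 10-1 = 9; aux=12
x=6: not <6, res = 9-1 = 8; aux=18
x=7: not <6, res = 8-1 = 7; aux=25
x=14: not <6, res = 7-1 = 6; aux=39
res+aux = 6+39 = 45

45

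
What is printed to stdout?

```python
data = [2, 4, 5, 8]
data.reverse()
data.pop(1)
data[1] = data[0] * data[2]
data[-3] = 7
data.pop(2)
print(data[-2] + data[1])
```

reverse → [8, 5, 4, 2]
pop(1) removes 5 → [8, 4, 2]
data[1] = data[0]*data[2] = 8*2 = 16 → [8, 16, 2]
data[-3] = 7 → [7, 16, 2]
pop(2) removes 2 → [7, 16]
data[-2]+data[1] = 7+16 = 23

23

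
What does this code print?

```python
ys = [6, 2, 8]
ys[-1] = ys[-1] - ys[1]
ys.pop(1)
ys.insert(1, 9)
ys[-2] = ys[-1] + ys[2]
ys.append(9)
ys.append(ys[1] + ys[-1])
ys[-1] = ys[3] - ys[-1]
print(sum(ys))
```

ys[-1] = ys[-1]-ys[1] = 8-2 = 6 → [6, 2, 6]
pop(1) removes 2 → [6, 6]
insert 9 at 1 → [6, 9, 6]
ys[-2] = ys[-1]+ys[2] = 6+6 = 12 → [6, 12, 6]
append 9 → [6, 12, 6, 9]
append ys[1]+ys[-1] = 12+9 = 21 → [6, 12, 6, 9, 21]
ys[-1] = ys[3]-ys[-1] = 9-21 = -12 → [6, 12, 6, 9, -12]
sum = 21

21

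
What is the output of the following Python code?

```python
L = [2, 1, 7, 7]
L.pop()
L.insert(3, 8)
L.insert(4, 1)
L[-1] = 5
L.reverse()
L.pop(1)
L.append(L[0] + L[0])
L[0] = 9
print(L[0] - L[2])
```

8

pop() removes 7 → [2, 1, 7]
insert 8 at 3 → [2, 1, 7, 8]
insert 1 at 4 → [2, 1, 7, 8, 1]
L[-1] = 5 → [2, 1, 7, 8, 5]
reverse → [5, 8, 7, 1, 2]
pop(1) removes 8 → [5, 7, 1, 2]
append L[0]+L[0] = 5+5 = 10 → [5, 7, 1, 2, 10]
L[0] = 9 → [9, 7, 1, 2, 10]
L[0]-L[2] = 9-1 = 8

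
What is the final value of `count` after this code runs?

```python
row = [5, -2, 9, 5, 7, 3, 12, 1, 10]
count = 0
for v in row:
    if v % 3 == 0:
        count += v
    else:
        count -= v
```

-2

v=5: not %3==0, count = 0-5 = -5
v=-2: not %3==0, count = (-5)-(-2) = -3
v=9: %3==0, count = (-3)+9 = 6
v=5: not %3==0, count = 6-5 = 1
v=7: not %3==0, count = 1-7 = -6
v=3: %3==0, count = (-6)+3 = -3
v=12: %3==0, count = (-3)+12 = 9
v=1: not %3==0, count = 9-1 = 8
v=10: not %3==0, count = 8-10 = -2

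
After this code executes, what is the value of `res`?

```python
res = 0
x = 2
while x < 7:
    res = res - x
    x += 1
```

x=2: res = 0-2 = -2
x=3: res = (-2)-3 = -5
x=4: res = (-5)-4 = -9
x=5: res = (-9)-5 = -14
x=6: res = (-14)-6 = -20

-20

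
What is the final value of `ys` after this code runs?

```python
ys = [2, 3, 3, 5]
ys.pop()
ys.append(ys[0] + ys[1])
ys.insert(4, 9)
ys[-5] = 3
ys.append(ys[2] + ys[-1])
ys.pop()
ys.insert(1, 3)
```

[3, 3, 3, 3, 5, 9]

pop() removes 5 → [2, 3, 3]
append ys[0]+ys[1] = 2+3 = 5 → [2, 3, 3, 5]
insert 9 at 4 → [2, 3, 3, 5, 9]
ys[-5] = 3 → [3, 3, 3, 5, 9]
append ys[2]+ys[-1] = 3+9 = 12 → [3, 3, 3, 5, 9, 12]
pop() removes 12 → [3, 3, 3, 5, 9]
insert 3 at 1 → [3, 3, 3, 3, 5, 9]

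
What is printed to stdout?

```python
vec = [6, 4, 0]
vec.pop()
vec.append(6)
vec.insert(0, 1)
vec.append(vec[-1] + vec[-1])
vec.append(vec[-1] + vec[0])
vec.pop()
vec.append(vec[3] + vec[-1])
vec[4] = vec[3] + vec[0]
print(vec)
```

[1, 6, 4, 6, 7, 18]

pop() removes 0 → [6, 4]
append 6 → [6, 4, 6]
insert 1 at 0 → [1, 6, 4, 6]
append vec[-1]+vec[-1] = 6+6 = 12 → [1, 6, 4, 6, 12]
append vec[-1]+vec[0] = 12+1 = 13 → [1, 6, 4, 6, 12, 13]
pop() removes 13 → [1, 6, 4, 6, 12]
append vec[3]+vec[-1] = 6+12 = 18 → [1, 6, 4, 6, 12, 18]
vec[4] = vec[3]+vec[0] = 6+1 = 7 → [1, 6, 4, 6, 7, 18]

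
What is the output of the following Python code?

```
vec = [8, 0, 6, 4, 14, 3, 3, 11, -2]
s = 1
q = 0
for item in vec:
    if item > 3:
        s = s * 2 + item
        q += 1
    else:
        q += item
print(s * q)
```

item=8: >3, s = 1*2+8 = 10; q=1
item=0: not >3; q=1
item=6: >3, s = 10*2+6 = 26; q=2
item=4: >3, s = 26*2+4 = 56; q=3
item=14: >3, s = 56*2+14 = 126; q=4
item=3: not >3; q=7
item=3: not >3; q=10
item=11: >3, s = 126*2+11 = 263; q=11
item=-2: not >3; q=9
s*q = 263*9 = 2367

2367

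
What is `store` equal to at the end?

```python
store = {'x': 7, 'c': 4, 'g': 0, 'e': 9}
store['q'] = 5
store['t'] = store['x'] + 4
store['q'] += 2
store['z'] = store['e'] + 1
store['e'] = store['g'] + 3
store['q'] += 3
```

{'x': 7, 'c': 4, 'g': 0, 'e': 3, 'q': 10, 't': 11, 'z': 10}

store['q'] = 5 → {'x': 7, 'c': 4, 'g': 0, 'e': 9, 'q': 5}
store['t'] = store['x']+4 = 11 → {'x': 7, 'c': 4, 'g': 0, 'e': 9, 'q': 5, 't': 11}
store['q'] = 5+2 = 7 → {'x': 7, 'c': 4, 'g': 0, 'e': 9, 'q': 7, 't': 11}
store['z'] = store['e']+1 = 10 → {'x': 7, 'c': 4, 'g': 0, 'e': 9, 'q': 7, 't': 11, 'z': 10}
store['e'] = store['g']+3 = 3 → {'x': 7, 'c': 4, 'g': 0, 'e': 3, 'q': 7, 't': 11, 'z': 10}
store['q'] = 7+3 = 10 → {'x': 7, 'c': 4, 'g': 0, 'e': 3, 'q': 10, 't': 11, 'z': 10}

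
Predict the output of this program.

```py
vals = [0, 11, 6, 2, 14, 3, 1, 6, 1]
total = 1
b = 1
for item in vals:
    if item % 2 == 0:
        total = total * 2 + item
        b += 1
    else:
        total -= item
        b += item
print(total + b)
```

item=0: even, total = 1*2+0 = 2; b=2
item=11: not even, total = 2-11 = -9; b=13
item=6: even, total = (-9)*2+6 = -12; b=14
item=2: even, total = (-12)*2+2 = -22; b=15
item=14: even, total = (-22)*2+14 = -30; b=16
item=3: not even, total = (-30)-3 = -33; b=19
item=1: not even, total = (-33)-1 = -34; b=20
item=6: even, total = (-34)*2+6 = -62; b=21
item=1: not even, total = (-62)-1 = -63; b=22
total+b = (-63)+22 = -41

-41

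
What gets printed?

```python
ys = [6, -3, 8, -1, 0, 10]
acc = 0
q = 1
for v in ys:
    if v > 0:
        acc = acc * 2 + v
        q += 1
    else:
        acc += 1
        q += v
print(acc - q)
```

v=6: >0, acc = 0*2+6 = 6; q=2
v=-3: not >0, acc = 6+1 = 7; q=-1
v=8: >0, acc = 7*2+8 = 22; q=0
v=-1: not >0, acc = 22+1 = 23; q=-1
v=0: not >0, acc = 23+1 = 24; q=-1
v=10: >0, acc = 24*2+10 = 58; q=0
acc-q = 58-0 = 58

58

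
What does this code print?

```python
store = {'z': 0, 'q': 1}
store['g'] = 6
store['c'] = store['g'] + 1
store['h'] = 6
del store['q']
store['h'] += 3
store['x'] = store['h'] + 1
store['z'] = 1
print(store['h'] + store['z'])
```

store['g'] = 6 → {'z': 0, 'q': 1, 'g': 6}
store['c'] = store['g']+1 = 7 → {'z': 0, 'q': 1, 'g': 6, 'c': 7}
store['h'] = 6 → {'z': 0, 'q': 1, 'g': 6, 'c': 7, 'h': 6}
del 'q' → {'z': 0, 'g': 6, 'c': 7, 'h': 6}
store['h'] = 6+3 = 9 → {'z': 0, 'g': 6, 'c': 7, 'h': 9}
store['x'] = store['h']+1 = 10 → {'z': 0, 'g': 6, 'c': 7, 'h': 9, 'x': 10}
store['z'] = 1 → {'z': 1, 'g': 6, 'c': 7, 'h': 9, 'x': 10}
store['h']+store['z'] = 9+1 = 10

10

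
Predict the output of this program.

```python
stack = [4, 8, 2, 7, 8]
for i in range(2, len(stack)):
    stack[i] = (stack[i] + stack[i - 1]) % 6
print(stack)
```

[4, 8, 4, 5, 1]

i=2: stack[2] = (2+8)%6 = 4 → [4, 8, 4, 7, 8]
i=3: stack[3] = (7+4)%6 = 5 → [4, 8, 4, 5, 8]
i=4: stack[4] = (8+5)%6 = 1 → [4, 8, 4, 5, 1]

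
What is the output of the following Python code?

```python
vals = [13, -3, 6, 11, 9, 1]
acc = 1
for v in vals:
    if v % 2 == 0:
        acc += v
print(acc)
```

v=13: not even
v=-3: not even
v=6: even, acc = 1+6 = 7
v=11: not even
v=9: not even
v=1: not even

7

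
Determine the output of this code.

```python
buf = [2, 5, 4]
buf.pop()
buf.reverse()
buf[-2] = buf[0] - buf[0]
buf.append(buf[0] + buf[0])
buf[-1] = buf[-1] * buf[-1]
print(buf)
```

pop() removes 4 → [2, 5]
reverse → [5, 2]
buf[-2] = buf[0]-buf[0] = 5-5 = 0 → [0, 2]
append buf[0]+buf[0] = 0+0 = 0 → [0, 2, 0]
buf[-1] = buf[-1]*buf[-1] = 0*0 = 0 → [0, 2, 0]

[0, 2, 0]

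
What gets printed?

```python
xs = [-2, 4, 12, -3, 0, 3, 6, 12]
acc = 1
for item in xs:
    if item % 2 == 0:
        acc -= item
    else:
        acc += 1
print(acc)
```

-29

item=-2: even, acc = 1-(-2) = 3
item=4: even, acc = 3-4 = -1
item=12: even, acc = (-1)-12 = -13
item=-3: not even, acc = (-13)+1 = -12
item=0: even, acc = (-12)-0 = -12
item=3: not even, acc = (-12)+1 = -11
item=6: even, acc = (-11)-6 = -17
item=12: even, acc = (-17)-12 = -29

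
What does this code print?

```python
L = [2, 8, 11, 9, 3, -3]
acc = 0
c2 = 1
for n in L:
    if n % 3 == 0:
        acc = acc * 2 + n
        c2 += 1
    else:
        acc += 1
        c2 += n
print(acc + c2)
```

88

n=2: not %3==0, acc = 0+1 = 1; c2=3
n=8: not %3==0, acc = 1+1 = 2; c2=11
n=11: not %3==0, acc = 2+1 = 3; c2=22
n=9: %3==0, acc = 3*2+9 = 15; c2=23
n=3: %3==0, acc = 15*2+3 = 33; c2=24
n=-3: %3==0, acc = 33*2+(-3) = 63; c2=25
acc+c2 = 63+25 = 88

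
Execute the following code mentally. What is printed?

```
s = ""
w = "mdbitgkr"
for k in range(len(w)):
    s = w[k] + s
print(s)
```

k=0: prepend 'm' → 'm'
k=1: prepend 'd' → 'dm'
k=2: prepend 'b' → 'bdm'
k=3: prepend 'i' → 'ibdm'
k=4: prepend 't' → 'tibdm'
k=5: prepend 'g' → 'gtibdm'
k=6: prepend 'k' → 'kgtibdm'
k=7: prepend 'r' → 'rkgtibdm'

rkgtibdm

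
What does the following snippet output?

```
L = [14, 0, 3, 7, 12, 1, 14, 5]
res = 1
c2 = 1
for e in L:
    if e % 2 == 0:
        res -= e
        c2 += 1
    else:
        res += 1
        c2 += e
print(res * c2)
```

-735

e=14: even, res = 1-14 = -13; c2=2
e=0: even, res = (-13)-0 = -13; c2=3
e=3: not even, res = (-13)+1 = -12; c2=6
e=7: not even, res = (-12)+1 = -11; c2=13
e=12: even, res = (-11)-12 = -23; c2=14
e=1: not even, res = (-23)+1 = -22; c2=15
e=14: even, res = (-22)-14 = -36; c2=16
e=5: not even, res = (-36)+1 = -35; c2=21
res*c2 = (-35)*21 = -735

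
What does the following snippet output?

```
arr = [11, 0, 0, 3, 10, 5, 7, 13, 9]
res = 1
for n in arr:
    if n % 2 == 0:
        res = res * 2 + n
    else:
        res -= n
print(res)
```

-110

n=11: not even, res = 1-11 = -10
n=0: even, res = (-10)*2+0 = -20
n=0: even, res = (-20)*2+0 = -40
n=3: not even, res = (-40)-3 = -43
n=10: even, res = (-43)*2+10 = -76
n=5: not even, res = (-76)-5 = -81
n=7: not even, res = (-81)-7 = -88
n=13: not even, res = (-88)-13 = -101
n=9: not even, res = (-101)-9 = -110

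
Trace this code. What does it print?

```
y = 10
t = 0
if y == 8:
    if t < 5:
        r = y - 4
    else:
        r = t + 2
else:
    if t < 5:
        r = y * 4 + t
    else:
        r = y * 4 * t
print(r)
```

40

y=10, t=0
y == 8 is False; t < 5 is True
→ r = y * 4 + t = 40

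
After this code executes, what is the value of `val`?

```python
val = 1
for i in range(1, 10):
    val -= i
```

-44

i=1: val = 1-1 = 0
i=2: val = 0-2 = -2
i=3: val = (-2)-3 = -5
i=4: val = (-5)-4 = -9
i=5: val = (-9)-5 = -14
i=6: val = (-14)-6 = -20
i=7: val = (-20)-7 = -27
i=8: val = (-27)-8 = -35
i=9: val = (-35)-9 = -44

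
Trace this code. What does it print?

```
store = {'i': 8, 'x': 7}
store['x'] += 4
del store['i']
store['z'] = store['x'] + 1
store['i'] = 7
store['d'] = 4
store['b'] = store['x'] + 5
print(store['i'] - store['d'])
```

store['x'] = 7+4 = 11 → {'i': 8, 'x': 11}
del 'i' → {'x': 11}
store['z'] = store['x']+1 = 12 → {'x': 11, 'z': 12}
store['i'] = 7 → {'x': 11, 'z': 12, 'i': 7}
store['d'] = 4 → {'x': 11, 'z': 12, 'i': 7, 'd': 4}
store['b'] = store['x']+5 = 16 → {'x': 11, 'z': 12, 'i': 7, 'd': 4, 'b': 16}
store['i']-store['d'] = 7-4 = 3

3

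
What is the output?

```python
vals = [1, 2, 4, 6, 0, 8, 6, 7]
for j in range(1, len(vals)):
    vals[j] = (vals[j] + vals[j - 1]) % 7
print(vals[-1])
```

6

j=1: vals[1] = (2+1)%7 = 3 → [1, 3, 4, 6, 0, 8, 6, 7]
j=2: vals[2] = (4+3)%7 = 0 → [1, 3, 0, 6, 0, 8, 6, 7]
j=3: vals[3] = (6+0)%7 = 6 → [1, 3, 0, 6, 0, 8, 6, 7]
j=4: vals[4] = (0+6)%7 = 6 → [1, 3, 0, 6, 6, 8, 6, 7]
j=5: vals[5] = (8+6)%7 = 0 → [1, 3, 0, 6, 6, 0, 6, 7]
j=6: vals[6] = (6+0)%7 = 6 → [1, 3, 0, 6, 6, 0, 6, 7]
j=7: vals[7] = (7+6)%7 = 6 → [1, 3, 0, 6, 6, 0, 6, 6]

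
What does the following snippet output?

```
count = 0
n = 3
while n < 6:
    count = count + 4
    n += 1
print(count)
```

n=3: count = 0+4 = 4
n=4: count = 4+4 = 8
n=5: count = 8+4 = 12

12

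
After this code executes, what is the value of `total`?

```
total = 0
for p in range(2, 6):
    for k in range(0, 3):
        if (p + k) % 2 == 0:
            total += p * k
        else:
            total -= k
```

14

p=2,k=0: even sum, total = 0+0 = 0
p=2,k=1: odd sum, total = 0-1 = -1
p=2,k=2: even sum, total = (-1)+4 = 3
p=3,k=0: odd sum, total = 3-0 = 3
p=3,k=1: even sum, total = 3+3 = 6
p=3,k=2: odd sum, total = 6-2 = 4
p=4,k=0: even sum, total = 4+0 = 4
p=4,k=1: odd sum, total = 4-1 = 3
p=4,k=2: even sum, total = 3+8 = 11
p=5,k=0: odd sum, total = 11-0 = 11
p=5,k=1: even sum, total = 11+5 = 16
p=5,k=2: odd sum, total = 16-2 = 14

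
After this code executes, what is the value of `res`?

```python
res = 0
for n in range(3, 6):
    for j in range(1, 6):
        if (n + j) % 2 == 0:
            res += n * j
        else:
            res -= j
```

n=3,j=1: even sum, res = 0+3 = 3
n=3,j=2: odd sum, res = 3-2 = 1
n=3,j=3: even sum, res = 1+9 = 10
n=3,j=4: odd sum, res = 10-4 = 6
n=3,j=5: even sum, res = 6+15 = 21
n=4,j=1: odd sum, res = 21-1 = 20
n=4,j=2: even sum, res = 20+8 = 28
n=4,j=3: odd sum, res = 28-3 = 25
n=4,j=4: even sum, res = 25+16 = 41
n=4,j=5: odd sum, res = 41-5 = 36
n=5,j=1: even sum, res = 36+5 = 41
n=5,j=2: odd sum, res = 41-2 = 39
n=5,j=3: even sum, res = 39+15 = 54
n=5,j=4: odd sum, res = 54-4 = 50
n=5,j=5: even sum, res = 50+25 = 75

75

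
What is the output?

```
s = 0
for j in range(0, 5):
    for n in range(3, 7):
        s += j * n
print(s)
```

j=0,n=3: s = 0+0 = 0
j=0,n=4: s = 0+0 = 0
j=0,n=5: s = 0+0 = 0
j=0,n=6: s = 0+0 = 0
j=1,n=3: s = 0+3 = 3
j=1,n=4: s = 3+4 = 7
j=1,n=5: s = 7+5 = 12
j=1,n=6: s = 12+6 = 18
j=2,n=3: s = 18+6 = 24
j=2,n=4: s = 24+8 = 32
j=2,n=5: s = 32+10 = 42
j=2,n=6: s = 42+12 = 54
j=3,n=3: s = 54+9 = 63
j=3,n=4: s = 63+12 = 75
j=3,n=5: s = 75+15 = 90
j=3,n=6: s = 90+18 = 108
j=4,n=3: s = 108+12 = 120
j=4,n=4: s = 120+16 = 136
j=4,n=5: s = 136+20 = 156
j=4,n=6: s = 156+24 = 180

180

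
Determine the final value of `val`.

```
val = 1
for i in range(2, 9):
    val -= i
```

i=2: val = 1-2 = -1
i=3: val = (-1)-3 = -4
i=4: val = (-4)-4 = -8
i=5: val = (-8)-5 = -13
i=6: val = (-13)-6 = -19
i=7: val = (-19)-7 = -26
i=8: val = (-26)-8 = -34

-34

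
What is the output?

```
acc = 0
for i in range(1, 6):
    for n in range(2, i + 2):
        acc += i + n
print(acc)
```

105

i=1,n=2: acc = 0+3 = 3
i=2,n=2: acc = 3+4 = 7
i=2,n=3: acc = 7+5 = 12
i=3,n=2: acc = 12+5 = 17
i=3,n=3: acc = 17+6 = 23
i=3,n=4: acc = 23+7 = 30
i=4,n=2: acc = 30+6 = 36
i=4,n=3: acc = 36+7 = 43
i=4,n=4: acc = 43+8 = 51
i=4,n=5: acc = 51+9 = 60
i=5,n=2: acc = 60+7 = 67
i=5,n=3: acc = 67+8 = 75
i=5,n=4: acc = 75+9 = 84
i=5,n=5: acc = 84+10 = 94
i=5,n=6: acc = 94+11 = 105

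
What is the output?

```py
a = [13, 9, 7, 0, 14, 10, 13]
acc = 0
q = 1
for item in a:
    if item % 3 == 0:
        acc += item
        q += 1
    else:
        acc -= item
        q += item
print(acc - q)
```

-108

item=13: not %3==0, acc = 0-13 = -13; q=14
item=9: %3==0, acc = (-13)+9 = -4; q=15
item=7: not %3==0, acc = (-4)-7 = -11; q=22
item=0: %3==0, acc = (-11)+0 = -11; q=23
item=14: not %3==0, acc = (-11)-14 = -25; q=37
item=10: not %3==0, acc = (-25)-10 = -35; q=47
item=13: not %3==0, acc = (-35)-13 = -48; q=60
acc-q = (-48)-60 = -108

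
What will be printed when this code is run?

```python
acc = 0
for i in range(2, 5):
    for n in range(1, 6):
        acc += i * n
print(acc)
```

i=2,n=1: acc = 0+2 = 2
i=2,n=2: acc = 2+4 = 6
i=2,n=3: acc = 6+6 = 12
i=2,n=4: acc = 12+8 = 20
i=2,n=5: acc = 20+10 = 30
i=3,n=1: acc = 30+3 = 33
i=3,n=2: acc = 33+6 = 39
i=3,n=3: acc = 39+9 = 48
i=3,n=4: acc = 48+12 = 60
i=3,n=5: acc = 60+15 = 75
i=4,n=1: acc = 75+4 = 79
i=4,n=2: acc = 79+8 = 87
i=4,n=3: acc = 87+12 = 99
i=4,n=4: acc = 99+16 = 115
i=4,n=5: acc = 115+20 = 135

135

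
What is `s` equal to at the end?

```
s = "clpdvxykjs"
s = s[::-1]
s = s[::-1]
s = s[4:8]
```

'vxyk'

reverse → 'sjkyxvdplc'
reverse → 'clpdvxykjs'
slice [4:8] → 'vxyk'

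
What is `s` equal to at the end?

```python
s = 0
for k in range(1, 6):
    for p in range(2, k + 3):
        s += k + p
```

k=1,p=2: s = 0+3 = 3
k=1,p=3: s = 3+4 = 7
k=2,p=2: s = 7+4 = 11
k=2,p=3: s = 11+5 = 16
k=2,p=4: s = 16+6 = 22
k=3,p=2: s = 22+5 = 27
k=3,p=3: s = 27+6 = 33
k=3,p=4: s = 33+7 = 40
k=3,p=5: s = 40+8 = 48
k=4,p=2: s = 48+6 = 54
k=4,p=3: s = 54+7 = 61
k=4,p=4: s = 61+8 = 69
k=4,p=5: s = 69+9 = 78
k=4,p=6: s = 78+10 = 88
k=5,p=2: s = 88+7 = 95
k=5,p=3: s = 95+8 = 103
k=5,p=4: s = 103+9 = 112
k=5,p=5: s = 112+10 = 122
k=5,p=6: s = 122+11 = 133
k=5,p=7: s = 133+12 = 145

145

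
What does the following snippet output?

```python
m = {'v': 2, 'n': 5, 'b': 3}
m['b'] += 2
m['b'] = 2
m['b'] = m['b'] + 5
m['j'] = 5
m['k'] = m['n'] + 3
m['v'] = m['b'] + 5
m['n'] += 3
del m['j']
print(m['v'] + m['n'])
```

m['b'] = 3+2 = 5 → {'v': 2, 'n': 5, 'b': 5}
m['b'] = 2 → {'v': 2, 'n': 5, 'b': 2}
m['b'] = m['b']+5 = 7 → {'v': 2, 'n': 5, 'b': 7}
m['j'] = 5 → {'v': 2, 'n': 5, 'b': 7, 'j': 5}
m['k'] = m['n']+3 = 8 → {'v': 2, 'n': 5, 'b': 7, 'j': 5, 'k': 8}
m['v'] = m['b']+5 = 12 → {'v': 12, 'n': 5, 'b': 7, 'j': 5, 'k': 8}
m['n'] = 5+3 = 8 → {'v': 12, 'n': 8, 'b': 7, 'j': 5, 'k': 8}
del 'j' → {'v': 12, 'n': 8, 'b': 7, 'k': 8}
m['v']+m['n'] = 12+8 = 20

20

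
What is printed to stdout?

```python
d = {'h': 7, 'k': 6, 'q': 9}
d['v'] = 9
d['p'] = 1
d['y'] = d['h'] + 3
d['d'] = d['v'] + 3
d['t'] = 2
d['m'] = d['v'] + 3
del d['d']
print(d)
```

{'h': 7, 'k': 6, 'q': 9, 'v': 9, 'p': 1, 'y': 10, 't': 2, 'm': 12}

d['v'] = 9 → {'h': 7, 'k': 6, 'q': 9, 'v': 9}
d['p'] = 1 → {'h': 7, 'k': 6, 'q': 9, 'v': 9, 'p': 1}
d['y'] = d['h']+3 = 10 → {'h': 7, 'k': 6, 'q': 9, 'v': 9, 'p': 1, 'y': 10}
d['d'] = d['v']+3 = 12 → {'h': 7, 'k': 6, 'q': 9, 'v': 9, 'p': 1, 'y': 10, 'd': 12}
d['t'] = 2 → {'h': 7, 'k': 6, 'q': 9, 'v': 9, 'p': 1, 'y': 10, 'd': 12, 't': 2}
d['m'] = d['v']+3 = 12 → {'h': 7, 'k': 6, 'q': 9, 'v': 9, 'p': 1, 'y': 10, 'd': 12, 't': 2, 'm': 12}
del 'd' → {'h': 7, 'k': 6, 'q': 9, 'v': 9, 'p': 1, 'y': 10, 't': 2, 'm': 12}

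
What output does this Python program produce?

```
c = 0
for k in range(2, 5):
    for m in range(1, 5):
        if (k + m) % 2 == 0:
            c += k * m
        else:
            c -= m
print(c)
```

34

k=2,m=1: odd sum, c = 0-1 = -1
k=2,m=2: even sum, c = (-1)+4 = 3
k=2,m=3: odd sum, c = 3-3 = 0
k=2,m=4: even sum, c = 0+8 = 8
k=3,m=1: even sum, c = 8+3 = 11
k=3,m=2: odd sum, c = 11-2 = 9
k=3,m=3: even sum, c = 9+9 = 18
k=3,m=4: odd sum, c = 18-4 = 14
k=4,m=1: odd sum, c = 14-1 = 13
k=4,m=2: even sum, c = 13+8 = 21
k=4,m=3: odd sum, c = 21-3 = 18
k=4,m=4: even sum, c = 18+16 = 34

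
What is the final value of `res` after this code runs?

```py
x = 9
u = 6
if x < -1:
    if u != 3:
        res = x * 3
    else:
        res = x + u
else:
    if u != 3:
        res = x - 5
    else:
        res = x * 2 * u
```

4

x=9, u=6
x < -1 is False; u != 3 is True
→ res = x - 5 = 4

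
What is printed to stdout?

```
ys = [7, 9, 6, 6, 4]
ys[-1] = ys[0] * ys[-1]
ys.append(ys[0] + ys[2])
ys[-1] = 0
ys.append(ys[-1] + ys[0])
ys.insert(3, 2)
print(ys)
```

[7, 9, 6, 2, 6, 28, 0, 7]

ys[-1] = ys[0]*ys[-1] = 7*4 = 28 → [7, 9, 6, 6, 28]
append ys[0]+ys[2] = 7+6 = 13 → [7, 9, 6, 6, 28, 13]
ys[-1] = 0 → [7, 9, 6, 6, 28, 0]
append ys[-1]+ys[0] = 0+7 = 7 → [7, 9, 6, 6, 28, 0, 7]
insert 2 at 3 → [7, 9, 6, 2, 6, 28, 0, 7]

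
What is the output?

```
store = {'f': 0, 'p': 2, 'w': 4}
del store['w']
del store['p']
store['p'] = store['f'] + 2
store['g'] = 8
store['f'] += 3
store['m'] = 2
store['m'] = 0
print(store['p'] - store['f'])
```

del 'w' → {'f': 0, 'p': 2}
del 'p' → {'f': 0}
store['p'] = store['f']+2 = 2 → {'f': 0, 'p': 2}
store['g'] = 8 → {'f': 0, 'p': 2, 'g': 8}
store['f'] = 0+3 = 3 → {'f': 3, 'p': 2, 'g': 8}
store['m'] = 2 → {'f': 3, 'p': 2, 'g': 8, 'm': 2}
store['m'] = 0 → {'f': 3, 'p': 2, 'g': 8, 'm': 0}
store['p']-store['f'] = 2-3 = -1

-1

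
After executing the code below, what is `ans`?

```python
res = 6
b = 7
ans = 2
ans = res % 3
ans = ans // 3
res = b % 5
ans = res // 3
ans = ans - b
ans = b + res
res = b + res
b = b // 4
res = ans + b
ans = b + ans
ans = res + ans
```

20

ans = 6%3 = 0
ans = 0//3 = 0
res = 7%5 = 2
ans = 2//3 = 0
ans = 0-7 = -7
ans = 7+2 = 9
res = 7+2 = 9
b = 7//4 = 1
res = 9+1 = 10
ans = 1+9 = 10
ans = 10+10 = 20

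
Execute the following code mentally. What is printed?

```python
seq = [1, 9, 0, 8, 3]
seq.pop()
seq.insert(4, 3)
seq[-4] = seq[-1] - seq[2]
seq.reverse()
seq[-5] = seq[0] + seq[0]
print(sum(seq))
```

pop() removes 3 → [1, 9, 0, 8]
insert 3 at 4 → [1, 9, 0, 8, 3]
seq[-4] = seq[-1]-seq[2] = 3-0 = 3 → [1, 3, 0, 8, 3]
reverse → [3, 8, 0, 3, 1]
seq[-5] = seq[0]+seq[0] = 3+3 = 6 → [6, 8, 0, 3, 1]
sum = 18

18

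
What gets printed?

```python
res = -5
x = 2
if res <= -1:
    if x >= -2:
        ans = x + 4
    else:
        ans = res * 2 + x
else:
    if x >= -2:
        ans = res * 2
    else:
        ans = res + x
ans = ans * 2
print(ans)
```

res=-5, x=2
res <= -1 is True; x >= -2 is True
→ ans = x + 4 = 6
ans = 6*2 = 12

12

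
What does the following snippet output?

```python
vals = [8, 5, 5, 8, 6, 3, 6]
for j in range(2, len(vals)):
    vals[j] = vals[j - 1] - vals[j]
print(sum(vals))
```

-49

j=2: vals[2] = 5-5 = 0 → [8, 5, 0, 8, 6, 3, 6]
j=3: vals[3] = 0-8 = -8 → [8, 5, 0, -8, 6, 3, 6]
j=4: vals[4] = (-8)-6 = -14 → [8, 5, 0, -8, -14, 3, 6]
j=5: vals[5] = (-14)-3 = -17 → [8, 5, 0, -8, -14, -17, 6]
j=6: vals[6] = (-17)-6 = -23 → [8, 5, 0, -8, -14, -17, -23]
sum = -49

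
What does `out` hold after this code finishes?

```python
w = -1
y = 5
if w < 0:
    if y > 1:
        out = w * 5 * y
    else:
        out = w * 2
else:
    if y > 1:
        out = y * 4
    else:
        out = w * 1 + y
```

w=-1, y=5
w < 0 is True; y > 1 is True
→ out = w * 5 * y = -25

-25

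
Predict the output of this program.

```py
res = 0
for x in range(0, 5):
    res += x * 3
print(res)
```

x=0: res = 0+0*3 = 0
x=1: res = 0+1*3 = 3
x=2: res = 3+2*3 = 9
x=3: res = 9+3*3 = 18
x=4: res = 18+4*3 = 30

30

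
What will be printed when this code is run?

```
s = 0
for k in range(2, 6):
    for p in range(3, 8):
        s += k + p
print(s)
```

170

k=2,p=3: s = 0+5 = 5
k=2,p=4: s = 5+6 = 11
k=2,p=5: s = 11+7 = 18
k=2,p=6: s = 18+8 = 26
k=2,p=7: s = 26+9 = 35
k=3,p=3: s = 35+6 = 41
k=3,p=4: s = 41+7 = 48
k=3,p=5: s = 48+8 = 56
k=3,p=6: s = 56+9 = 65
k=3,p=7: s = 65+10 = 75
k=4,p=3: s = 75+7 = 82
k=4,p=4: s = 82+8 = 90
k=4,p=5: s = 90+9 = 99
k=4,p=6: s = 99+10 = 109
k=4,p=7: s = 109+11 = 120
k=5,p=3: s = 120+8 = 128
k=5,p=4: s = 128+9 = 137
k=5,p=5: s = 137+10 = 147
k=5,p=6: s = 147+11 = 158
k=5,p=7: s = 158+12 = 170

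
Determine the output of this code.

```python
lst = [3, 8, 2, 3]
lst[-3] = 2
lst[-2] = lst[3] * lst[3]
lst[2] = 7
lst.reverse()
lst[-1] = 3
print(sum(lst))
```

15

lst[-3] = 2 → [3, 2, 2, 3]
lst[-2] = lst[3]*lst[3] = 3*3 = 9 → [3, 2, 9, 3]
lst[2] = 7 → [3, 2, 7, 3]
reverse → [3, 7, 2, 3]
lst[-1] = 3 → [3, 7, 2, 3]
sum = 15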